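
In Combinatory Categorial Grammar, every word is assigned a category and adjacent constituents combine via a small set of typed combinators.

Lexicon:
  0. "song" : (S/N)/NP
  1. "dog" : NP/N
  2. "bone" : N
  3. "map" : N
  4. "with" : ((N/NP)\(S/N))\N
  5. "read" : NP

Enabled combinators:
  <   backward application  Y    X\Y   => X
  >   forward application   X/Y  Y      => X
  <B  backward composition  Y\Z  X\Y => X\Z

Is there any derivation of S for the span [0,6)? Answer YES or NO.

(S/N)/NP NP/N N N ((N/NP)\(S/N))\N NP
CKY chart[0,6] = {N}; S ∉ chart

NO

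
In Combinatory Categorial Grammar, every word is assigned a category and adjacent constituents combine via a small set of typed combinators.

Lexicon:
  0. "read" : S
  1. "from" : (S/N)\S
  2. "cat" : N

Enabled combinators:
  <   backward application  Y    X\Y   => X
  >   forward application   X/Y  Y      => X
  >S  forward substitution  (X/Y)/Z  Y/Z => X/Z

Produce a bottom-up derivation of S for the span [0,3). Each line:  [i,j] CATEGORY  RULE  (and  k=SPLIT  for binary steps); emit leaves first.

[0,1] S  lex  "read"
[1,2] (S/N)\S  lex  "from"
[0,2] S/N  <  k=1
[2,3] N  lex  "cat"
[0,3] S  >  k=2

[0,3] S   >
  [0,2] S/N   <
    [0,1] "read" : S
    [1,2] "from" : (S/N)\S
  [2,3] "cat" : N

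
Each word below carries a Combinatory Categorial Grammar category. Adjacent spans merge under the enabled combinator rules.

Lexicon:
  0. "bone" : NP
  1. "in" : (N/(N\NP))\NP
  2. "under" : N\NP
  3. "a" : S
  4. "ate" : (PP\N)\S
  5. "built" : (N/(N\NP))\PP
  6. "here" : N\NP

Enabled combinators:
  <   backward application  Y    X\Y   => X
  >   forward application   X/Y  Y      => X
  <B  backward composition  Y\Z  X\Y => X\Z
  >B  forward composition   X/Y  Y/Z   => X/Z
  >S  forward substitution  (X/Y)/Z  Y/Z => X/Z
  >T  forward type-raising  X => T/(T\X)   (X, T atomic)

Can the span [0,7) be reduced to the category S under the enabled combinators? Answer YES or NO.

NP (N/(N\NP))\NP N\NP S (PP\N)\S (N/(N\NP))\PP N\NP
CKY chart[0,7] = {N, N/(N\N), NP/(NP\N), PP/(PP\N), S/(S\N)}; S ∉ chart

NO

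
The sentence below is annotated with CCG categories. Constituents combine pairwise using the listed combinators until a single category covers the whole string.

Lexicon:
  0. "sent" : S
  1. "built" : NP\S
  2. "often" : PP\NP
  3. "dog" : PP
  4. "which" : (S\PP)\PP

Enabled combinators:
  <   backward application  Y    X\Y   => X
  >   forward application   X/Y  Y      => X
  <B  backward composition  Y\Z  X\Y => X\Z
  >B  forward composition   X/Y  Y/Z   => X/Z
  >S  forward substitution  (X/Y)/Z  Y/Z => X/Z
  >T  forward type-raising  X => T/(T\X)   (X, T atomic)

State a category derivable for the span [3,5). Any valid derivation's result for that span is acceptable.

[0,5] S   <
  [0,2] NP   <
    [0,1] "sent" : S
    [1,2] "built" : NP\S
  [2,5] S\NP   <B
    [2,3] "often" : PP\NP
    [3,5] S\PP   <
      [3,4] "dog" : PP
      [4,5] "which" : (S\PP)\PP

S\PP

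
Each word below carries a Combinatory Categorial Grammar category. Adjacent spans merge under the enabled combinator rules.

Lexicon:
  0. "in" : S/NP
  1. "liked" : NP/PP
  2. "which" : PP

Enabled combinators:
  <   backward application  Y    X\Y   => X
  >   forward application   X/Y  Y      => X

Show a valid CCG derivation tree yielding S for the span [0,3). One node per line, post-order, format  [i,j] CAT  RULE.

[0,1] S/NP  lex  "in"
[1,2] NP/PP  lex  "liked"
[2,3] PP  lex  "which"
[1,3] NP  >  k=2
[0,3] S  >  k=1

[0,3] S   >
  [0,1] "in" : S/NP
  [1,3] NP   >
    [1,2] "liked" : NP/PP
    [2,3] "which" : PP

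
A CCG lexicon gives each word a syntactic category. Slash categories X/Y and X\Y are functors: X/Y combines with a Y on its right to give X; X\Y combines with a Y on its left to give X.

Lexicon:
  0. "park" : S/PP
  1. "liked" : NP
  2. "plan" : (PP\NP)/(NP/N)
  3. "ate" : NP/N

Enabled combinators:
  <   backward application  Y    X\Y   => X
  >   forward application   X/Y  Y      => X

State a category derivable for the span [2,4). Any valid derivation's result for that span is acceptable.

[0,4] S   >
  [0,1] "park" : S/PP
  [1,4] PP   <
    [1,2] "liked" : NP
    [2,4] PP\NP   >
      [2,3] "plan" : (PP\NP)/(NP/N)
      [3,4] "ate" : NP/N

PP\NP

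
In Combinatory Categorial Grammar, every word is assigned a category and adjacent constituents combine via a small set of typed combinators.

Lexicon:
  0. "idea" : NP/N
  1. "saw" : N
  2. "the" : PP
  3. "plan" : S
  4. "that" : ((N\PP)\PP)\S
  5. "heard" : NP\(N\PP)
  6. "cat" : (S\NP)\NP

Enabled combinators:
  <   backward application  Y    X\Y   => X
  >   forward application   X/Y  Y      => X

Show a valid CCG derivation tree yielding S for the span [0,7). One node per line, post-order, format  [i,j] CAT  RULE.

[0,1] NP/N  lex  "idea"
[1,2] N  lex  "saw"
[0,2] NP  >  k=1
[2,3] PP  lex  "the"
[3,4] S  lex  "plan"
[4,5] ((N\PP)\PP)\S  lex  "that"
[3,5] (N\PP)\PP  <  k=4
[2,5] N\PP  <  k=3
[5,6] NP\(N\PP)  lex  "heard"
[2,6] NP  <  k=5
[6,7] (S\NP)\NP  lex  "cat"
[2,7] S\NP  <  k=6
[0,7] S  <  k=2

[0,7] S   <
  [0,2] NP   >
    [0,1] "idea" : NP/N
    [1,2] "saw" : N
  [2,7] S\NP   <
    [2,6] NP   <
      [2,5] N\PP   <
        [2,3] "the" : PP
        [3,5] (N\PP)\PP   <
          [3,4] "plan" : S
          [4,5] "that" : ((N\PP)\PP)\S
      [5,6] "heard" : NP\(N\PP)
    [6,7] "cat" : (S\NP)\NP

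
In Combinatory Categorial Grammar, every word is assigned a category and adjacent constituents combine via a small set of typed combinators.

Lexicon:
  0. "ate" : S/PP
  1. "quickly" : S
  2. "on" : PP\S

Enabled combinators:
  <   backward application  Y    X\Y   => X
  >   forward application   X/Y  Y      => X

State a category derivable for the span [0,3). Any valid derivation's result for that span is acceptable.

S

[0,3] S   >
  [0,1] "ate" : S/PP
  [1,3] PP   <
    [1,2] "quickly" : S
    [2,3] "on" : PP\S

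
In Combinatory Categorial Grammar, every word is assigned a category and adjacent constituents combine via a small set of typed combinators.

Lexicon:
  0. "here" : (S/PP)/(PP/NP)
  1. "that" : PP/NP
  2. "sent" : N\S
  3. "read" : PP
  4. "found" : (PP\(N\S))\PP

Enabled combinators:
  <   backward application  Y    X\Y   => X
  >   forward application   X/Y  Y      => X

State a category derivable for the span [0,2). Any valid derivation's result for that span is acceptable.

S/PP

[0,5] S   >
  [0,2] S/PP   >
    [0,1] "here" : (S/PP)/(PP/NP)
    [1,2] "that" : PP/NP
  [2,5] PP   <
    [2,3] "sent" : N\S
    [3,5] PP\(N\S)   <
      [3,4] "read" : PP
      [4,5] "found" : (PP\(N\S))\PP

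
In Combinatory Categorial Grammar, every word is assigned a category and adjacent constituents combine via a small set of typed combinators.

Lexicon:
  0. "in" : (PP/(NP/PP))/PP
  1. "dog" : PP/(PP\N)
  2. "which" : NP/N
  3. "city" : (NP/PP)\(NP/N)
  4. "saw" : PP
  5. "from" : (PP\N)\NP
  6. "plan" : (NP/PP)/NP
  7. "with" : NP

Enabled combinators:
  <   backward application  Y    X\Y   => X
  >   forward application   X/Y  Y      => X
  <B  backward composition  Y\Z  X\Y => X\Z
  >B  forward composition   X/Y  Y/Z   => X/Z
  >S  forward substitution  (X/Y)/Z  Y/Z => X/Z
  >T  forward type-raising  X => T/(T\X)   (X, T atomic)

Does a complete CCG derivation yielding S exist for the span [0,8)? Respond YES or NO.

(PP/(NP/PP))/PP PP/(PP\N) NP/N (NP/PP)\(NP/N) PP (PP\N)\NP (NP/PP)/NP NP
CKY chart[0,8] = {N/(N\PP), NP/(NP\PP), PP, PP/(NP\NP), PP/(PP\PP), S/(S\PP)}; S ∉ chart

NO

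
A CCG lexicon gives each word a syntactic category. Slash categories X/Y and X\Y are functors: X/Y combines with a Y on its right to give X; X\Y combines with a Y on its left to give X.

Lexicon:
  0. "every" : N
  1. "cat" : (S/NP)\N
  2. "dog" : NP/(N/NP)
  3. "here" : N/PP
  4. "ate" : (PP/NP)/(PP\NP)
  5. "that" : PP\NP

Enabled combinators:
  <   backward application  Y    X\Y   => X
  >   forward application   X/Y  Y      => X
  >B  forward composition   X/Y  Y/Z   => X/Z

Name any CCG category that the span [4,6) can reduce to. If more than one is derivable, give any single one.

PP/NP

[0,6] S   >
  [0,2] S/NP   <
    [0,1] "every" : N
    [1,2] "cat" : (S/NP)\N
  [2,6] NP   >
    [2,3] "dog" : NP/(N/NP)
    [3,6] N/NP   >B
      [3,4] "here" : N/PP
      [4,6] PP/NP   >
        [4,5] "ate" : (PP/NP)/(PP\NP)
        [5,6] "that" : PP\NP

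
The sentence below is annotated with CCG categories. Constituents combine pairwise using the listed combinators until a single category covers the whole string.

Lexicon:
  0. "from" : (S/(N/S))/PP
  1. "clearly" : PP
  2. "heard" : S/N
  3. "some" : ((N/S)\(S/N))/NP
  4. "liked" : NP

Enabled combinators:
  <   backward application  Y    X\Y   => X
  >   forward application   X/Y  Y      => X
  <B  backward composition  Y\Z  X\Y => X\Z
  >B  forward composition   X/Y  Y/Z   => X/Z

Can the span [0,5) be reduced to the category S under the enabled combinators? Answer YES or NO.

YES

[0,5] S   >
  [0,2] S/(N/S)   >
    [0,1] "from" : (S/(N/S))/PP
    [1,2] "clearly" : PP
  [2,5] N/S   <
    [2,3] "heard" : S/N
    [3,5] (N/S)\(S/N)   >
      [3,4] "some" : ((N/S)\(S/N))/NP
      [4,5] "liked" : NP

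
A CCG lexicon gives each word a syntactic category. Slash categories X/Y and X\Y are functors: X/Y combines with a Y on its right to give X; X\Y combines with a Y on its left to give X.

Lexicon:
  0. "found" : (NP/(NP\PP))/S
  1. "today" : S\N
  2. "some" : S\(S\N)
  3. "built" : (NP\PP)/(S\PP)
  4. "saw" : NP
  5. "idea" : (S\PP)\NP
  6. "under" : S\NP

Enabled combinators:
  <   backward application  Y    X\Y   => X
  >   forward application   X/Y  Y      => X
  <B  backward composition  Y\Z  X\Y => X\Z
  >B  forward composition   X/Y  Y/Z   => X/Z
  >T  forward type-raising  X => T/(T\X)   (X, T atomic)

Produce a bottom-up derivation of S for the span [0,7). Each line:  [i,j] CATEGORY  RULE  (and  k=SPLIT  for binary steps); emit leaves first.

[0,1] (NP/(NP\PP))/S  lex  "found"
[1,2] S\N  lex  "today"
[2,3] S\(S\N)  lex  "some"
[1,3] S  <  k=2
[0,3] NP/(NP\PP)  >  k=1
[3,4] (NP\PP)/(S\PP)  lex  "built"
[4,5] NP  lex  "saw"
[5,6] (S\PP)\NP  lex  "idea"
[4,6] S\PP  <  k=5
[3,6] NP\PP  >  k=4
[0,6] NP  >  k=3
[6,7] S\NP  lex  "under"
[0,7] S  <  k=6

[0,7] S   <
  [0,6] NP   >
    [0,3] NP/(NP\PP)   >
      [0,1] "found" : (NP/(NP\PP))/S
      [1,3] S   <
        [1,2] "today" : S\N
        [2,3] "some" : S\(S\N)
    [3,6] NP\PP   >
      [3,4] "built" : (NP\PP)/(S\PP)
      [4,6] S\PP   <
        [4,5] "saw" : NP
        [5,6] "idea" : (S\PP)\NP
  [6,7] "under" : S\NP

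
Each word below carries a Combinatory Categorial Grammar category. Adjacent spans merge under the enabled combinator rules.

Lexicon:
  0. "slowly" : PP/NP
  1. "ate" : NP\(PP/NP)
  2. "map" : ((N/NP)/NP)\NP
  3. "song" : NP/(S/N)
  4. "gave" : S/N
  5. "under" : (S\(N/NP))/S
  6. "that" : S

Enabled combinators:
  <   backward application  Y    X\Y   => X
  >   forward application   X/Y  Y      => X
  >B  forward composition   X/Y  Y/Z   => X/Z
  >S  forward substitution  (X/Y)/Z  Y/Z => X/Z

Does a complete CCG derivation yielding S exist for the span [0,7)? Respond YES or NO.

YES

[0,7] S   <
  [0,5] N/NP   >
    [0,3] (N/NP)/NP   <
      [0,2] NP   <
        [0,1] "slowly" : PP/NP
        [1,2] "ate" : NP\(PP/NP)
      [2,3] "map" : ((N/NP)/NP)\NP
    [3,5] NP   >
      [3,4] "song" : NP/(S/N)
      [4,5] "gave" : S/N
  [5,7] S\(N/NP)   >
    [5,6] "under" : (S\(N/NP))/S
    [6,7] "that" : S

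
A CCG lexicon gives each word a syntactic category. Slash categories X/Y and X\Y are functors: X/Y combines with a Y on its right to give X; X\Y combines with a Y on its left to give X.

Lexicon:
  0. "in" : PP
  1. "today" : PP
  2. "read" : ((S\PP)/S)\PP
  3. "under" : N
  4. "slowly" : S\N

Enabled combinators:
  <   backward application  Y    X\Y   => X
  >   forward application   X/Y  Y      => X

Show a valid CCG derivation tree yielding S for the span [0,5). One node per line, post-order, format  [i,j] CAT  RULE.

[0,1] PP  lex  "in"
[1,2] PP  lex  "today"
[2,3] ((S\PP)/S)\PP  lex  "read"
[1,3] (S\PP)/S  <  k=2
[3,4] N  lex  "under"
[4,5] S\N  lex  "slowly"
[3,5] S  <  k=4
[1,5] S\PP  >  k=3
[0,5] S  <  k=1

[0,5] S   <
  [0,1] "in" : PP
  [1,5] S\PP   >
    [1,3] (S\PP)/S   <
      [1,2] "today" : PP
      [2,3] "read" : ((S\PP)/S)\PP
    [3,5] S   <
      [3,4] "under" : N
      [4,5] "slowly" : S\N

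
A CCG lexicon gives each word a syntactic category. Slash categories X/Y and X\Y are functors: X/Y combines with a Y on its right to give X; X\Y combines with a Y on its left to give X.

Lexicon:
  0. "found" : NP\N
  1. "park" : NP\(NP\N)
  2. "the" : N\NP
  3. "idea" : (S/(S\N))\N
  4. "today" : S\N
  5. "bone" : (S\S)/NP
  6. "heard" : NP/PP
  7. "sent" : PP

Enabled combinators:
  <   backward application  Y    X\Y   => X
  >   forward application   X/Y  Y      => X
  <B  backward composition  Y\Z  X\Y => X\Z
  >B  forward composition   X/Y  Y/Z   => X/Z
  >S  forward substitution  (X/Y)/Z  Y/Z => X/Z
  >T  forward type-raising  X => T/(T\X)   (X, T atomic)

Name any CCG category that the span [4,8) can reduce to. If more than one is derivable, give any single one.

S\N

[0,8] S   >
  [0,4] S/(S\N)   <
    [0,3] N   <
      [0,2] NP   <
        [0,1] "found" : NP\N
        [1,2] "park" : NP\(NP\N)
      [2,3] "the" : N\NP
    [3,4] "idea" : (S/(S\N))\N
  [4,8] S\N   <B
    [4,5] "today" : S\N
    [5,8] S\S   >
      [5,6] "bone" : (S\S)/NP
      [6,8] NP   >
        [6,7] "heard" : NP/PP
        [7,8] "sent" : PP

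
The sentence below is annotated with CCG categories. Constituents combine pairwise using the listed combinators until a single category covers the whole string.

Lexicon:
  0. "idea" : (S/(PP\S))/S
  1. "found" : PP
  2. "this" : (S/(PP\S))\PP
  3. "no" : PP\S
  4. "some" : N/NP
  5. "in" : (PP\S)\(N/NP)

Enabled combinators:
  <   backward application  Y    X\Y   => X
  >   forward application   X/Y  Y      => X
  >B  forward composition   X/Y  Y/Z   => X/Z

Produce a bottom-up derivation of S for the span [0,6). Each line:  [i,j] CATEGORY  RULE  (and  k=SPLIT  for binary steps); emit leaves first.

[0,6] S   >
  [0,4] S/(PP\S)   >
    [0,1] "idea" : (S/(PP\S))/S
    [1,4] S   >
      [1,3] S/(PP\S)   <
        [1,2] "found" : PP
        [2,3] "this" : (S/(PP\S))\PP
      [3,4] "no" : PP\S
  [4,6] PP\S   <
    [4,5] "some" : N/NP
    [5,6] "in" : (PP\S)\(N/NP)

[0,1] (S/(PP\S))/S  lex  "idea"
[1,2] PP  lex  "found"
[2,3] (S/(PP\S))\PP  lex  "this"
[1,3] S/(PP\S)  <  k=2
[3,4] PP\S  lex  "no"
[1,4] S  >  k=3
[0,4] S/(PP\S)  >  k=1
[4,5] N/NP  lex  "some"
[5,6] (PP\S)\(N/NP)  lex  "in"
[4,6] PP\S  <  k=5
[0,6] S  >  k=4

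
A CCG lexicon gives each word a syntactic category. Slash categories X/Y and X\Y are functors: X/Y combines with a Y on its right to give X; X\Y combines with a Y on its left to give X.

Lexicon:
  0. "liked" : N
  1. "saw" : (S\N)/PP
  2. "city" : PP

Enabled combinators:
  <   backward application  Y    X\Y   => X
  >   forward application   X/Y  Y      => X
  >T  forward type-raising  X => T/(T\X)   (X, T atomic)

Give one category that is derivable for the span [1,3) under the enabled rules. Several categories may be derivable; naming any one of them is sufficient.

[0,3] S   >
  [0,1] S/(S\N)   >T
    [0,1] "liked" : N
  [1,3] S\N   >
    [1,2] "saw" : (S\N)/PP
    [2,3] "city" : PP

S\N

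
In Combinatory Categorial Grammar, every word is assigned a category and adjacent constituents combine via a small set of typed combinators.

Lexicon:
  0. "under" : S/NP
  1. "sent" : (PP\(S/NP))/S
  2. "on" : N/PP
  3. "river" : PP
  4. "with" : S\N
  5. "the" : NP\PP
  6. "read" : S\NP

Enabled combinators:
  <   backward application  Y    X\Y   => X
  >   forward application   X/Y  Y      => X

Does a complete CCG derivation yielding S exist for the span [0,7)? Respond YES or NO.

[0,7] S   <
  [0,6] NP   <
    [0,5] PP   <
      [0,1] "under" : S/NP
      [1,5] PP\(S/NP)   >
        [1,2] "sent" : (PP\(S/NP))/S
        [2,5] S   <
          [2,4] N   >
            [2,3] "on" : N/PP
            [3,4] "river" : PP
          [4,5] "with" : S\N
    [5,6] "the" : NP\PP
  [6,7] "read" : S\NP

YES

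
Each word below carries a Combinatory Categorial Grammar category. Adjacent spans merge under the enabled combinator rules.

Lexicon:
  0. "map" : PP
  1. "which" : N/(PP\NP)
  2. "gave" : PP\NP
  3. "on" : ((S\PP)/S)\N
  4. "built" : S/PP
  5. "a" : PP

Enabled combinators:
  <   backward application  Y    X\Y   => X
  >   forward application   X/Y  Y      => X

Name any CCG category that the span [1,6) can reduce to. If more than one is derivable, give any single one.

S\PP

[0,6] S   <
  [0,1] "map" : PP
  [1,6] S\PP   >
    [1,4] (S\PP)/S   <
      [1,3] N   >
        [1,2] "which" : N/(PP\NP)
        [2,3] "gave" : PP\NP
      [3,4] "on" : ((S\PP)/S)\N
    [4,6] S   >
      [4,5] "built" : S/PP
      [5,6] "a" : PP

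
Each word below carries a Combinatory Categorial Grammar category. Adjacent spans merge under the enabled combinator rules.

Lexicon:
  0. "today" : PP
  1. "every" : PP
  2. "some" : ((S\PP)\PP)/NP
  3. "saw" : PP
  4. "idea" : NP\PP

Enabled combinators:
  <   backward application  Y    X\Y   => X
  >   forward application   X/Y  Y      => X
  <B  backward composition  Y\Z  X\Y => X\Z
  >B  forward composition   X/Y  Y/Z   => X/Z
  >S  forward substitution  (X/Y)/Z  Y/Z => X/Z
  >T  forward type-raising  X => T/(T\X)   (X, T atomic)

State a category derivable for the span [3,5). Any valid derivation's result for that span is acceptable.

[0,5] S   <
  [0,1] "today" : PP
  [1,5] S\PP   <
    [1,2] "every" : PP
    [2,5] (S\PP)\PP   >
      [2,3] "some" : ((S\PP)\PP)/NP
      [3,5] NP   >
        [3,4] NP/(NP\PP)   >T
          [3,4] "saw" : PP
        [4,5] "idea" : NP\PP

NP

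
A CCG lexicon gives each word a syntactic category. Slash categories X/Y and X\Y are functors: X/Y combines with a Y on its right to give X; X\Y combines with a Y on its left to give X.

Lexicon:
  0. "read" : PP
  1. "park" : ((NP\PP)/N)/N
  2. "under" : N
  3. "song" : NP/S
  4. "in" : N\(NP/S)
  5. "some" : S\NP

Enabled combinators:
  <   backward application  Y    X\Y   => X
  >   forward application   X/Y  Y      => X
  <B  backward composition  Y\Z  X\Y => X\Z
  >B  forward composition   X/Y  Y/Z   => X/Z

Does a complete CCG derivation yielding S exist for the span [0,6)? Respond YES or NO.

[0,6] S   <
  [0,1] "read" : PP
  [1,6] S\PP   <B
    [1,5] NP\PP   >
      [1,3] (NP\PP)/N   >
        [1,2] "park" : ((NP\PP)/N)/N
        [2,3] "under" : N
      [3,5] N   <
        [3,4] "song" : NP/S
        [4,5] "in" : N\(NP/S)
    [5,6] "some" : S\NP

YES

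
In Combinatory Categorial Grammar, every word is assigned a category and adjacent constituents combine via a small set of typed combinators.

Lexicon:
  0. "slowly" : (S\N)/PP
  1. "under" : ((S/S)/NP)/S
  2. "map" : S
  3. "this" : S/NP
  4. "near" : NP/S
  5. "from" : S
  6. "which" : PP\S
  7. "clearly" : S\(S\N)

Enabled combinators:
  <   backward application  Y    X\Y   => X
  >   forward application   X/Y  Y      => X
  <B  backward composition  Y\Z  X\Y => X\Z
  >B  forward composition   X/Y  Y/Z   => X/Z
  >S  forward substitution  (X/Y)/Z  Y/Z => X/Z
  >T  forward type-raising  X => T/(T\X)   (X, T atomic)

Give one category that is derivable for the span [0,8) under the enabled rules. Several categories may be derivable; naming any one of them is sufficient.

S

[0,8] S   <
  [0,7] S\N   >
    [0,1] "slowly" : (S\N)/PP
    [1,7] PP   <
      [1,6] S   >
        [1,4] S/NP   >S
          [1,3] (S/S)/NP   >
            [1,2] "under" : ((S/S)/NP)/S
            [2,3] "map" : S
          [3,4] "this" : S/NP
        [4,6] NP   >
          [4,5] "near" : NP/S
          [5,6] "from" : S
      [6,7] "which" : PP\S
  [7,8] "clearly" : S\(S\N)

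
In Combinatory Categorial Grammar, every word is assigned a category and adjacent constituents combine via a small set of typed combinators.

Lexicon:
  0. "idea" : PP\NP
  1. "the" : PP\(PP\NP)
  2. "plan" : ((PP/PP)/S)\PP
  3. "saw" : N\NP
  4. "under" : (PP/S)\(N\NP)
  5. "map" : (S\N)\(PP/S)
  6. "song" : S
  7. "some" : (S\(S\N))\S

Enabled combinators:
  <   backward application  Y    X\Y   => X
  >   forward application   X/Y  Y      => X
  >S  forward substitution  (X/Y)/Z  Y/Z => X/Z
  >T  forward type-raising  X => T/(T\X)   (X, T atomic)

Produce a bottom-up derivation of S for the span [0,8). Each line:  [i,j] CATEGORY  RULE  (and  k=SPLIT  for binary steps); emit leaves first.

[0,1] PP\NP  lex  "idea"
[1,2] PP\(PP\NP)  lex  "the"
[0,2] PP  <  k=1
[2,3] ((PP/PP)/S)\PP  lex  "plan"
[0,3] (PP/PP)/S  <  k=2
[3,4] N\NP  lex  "saw"
[4,5] (PP/S)\(N\NP)  lex  "under"
[3,5] PP/S  <  k=4
[0,5] PP/S  >S  k=3
[5,6] (S\N)\(PP/S)  lex  "map"
[0,6] S\N  <  k=5
[6,7] S  lex  "song"
[7,8] (S\(S\N))\S  lex  "some"
[6,8] S\(S\N)  <  k=7
[0,8] S  <  k=6

[0,8] S   <
  [0,6] S\N   <
    [0,5] PP/S   >S
      [0,3] (PP/PP)/S   <
        [0,2] PP   <
          [0,1] "idea" : PP\NP
          [1,2] "the" : PP\(PP\NP)
        [2,3] "plan" : ((PP/PP)/S)\PP
      [3,5] PP/S   <
        [3,4] "saw" : N\NP
        [4,5] "under" : (PP/S)\(N\NP)
    [5,6] "map" : (S\N)\(PP/S)
  [6,8] S\(S\N)   <
    [6,7] "song" : S
    [7,8] "some" : (S\(S\N))\S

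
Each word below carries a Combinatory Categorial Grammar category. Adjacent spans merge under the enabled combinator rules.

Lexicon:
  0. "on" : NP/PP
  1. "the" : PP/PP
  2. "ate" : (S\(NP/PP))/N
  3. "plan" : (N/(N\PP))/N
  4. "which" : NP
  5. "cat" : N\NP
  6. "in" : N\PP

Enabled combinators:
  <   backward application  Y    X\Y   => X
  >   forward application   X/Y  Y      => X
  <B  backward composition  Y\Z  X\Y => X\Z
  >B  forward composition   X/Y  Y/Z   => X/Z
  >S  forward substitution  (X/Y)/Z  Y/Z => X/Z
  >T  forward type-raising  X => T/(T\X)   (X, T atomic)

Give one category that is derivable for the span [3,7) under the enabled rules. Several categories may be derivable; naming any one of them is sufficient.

[0,7] S   <
  [0,2] NP/PP   >B
    [0,1] "on" : NP/PP
    [1,2] "the" : PP/PP
  [2,7] S\(NP/PP)   >
    [2,3] "ate" : (S\(NP/PP))/N
    [3,7] N   >
      [3,6] N/(N\PP)   >
        [3,4] "plan" : (N/(N\PP))/N
        [4,6] N   >
          [4,5] N/(N\NP)   >T
            [4,5] "which" : NP
          [5,6] "cat" : N\NP
      [6,7] "in" : N\PP

N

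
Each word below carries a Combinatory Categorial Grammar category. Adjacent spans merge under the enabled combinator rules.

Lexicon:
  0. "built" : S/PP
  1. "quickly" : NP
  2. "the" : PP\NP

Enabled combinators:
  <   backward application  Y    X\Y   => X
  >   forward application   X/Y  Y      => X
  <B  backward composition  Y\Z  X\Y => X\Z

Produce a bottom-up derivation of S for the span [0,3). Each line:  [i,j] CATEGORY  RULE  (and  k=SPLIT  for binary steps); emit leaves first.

[0,3] S   >
  [0,1] "built" : S/PP
  [1,3] PP   <
    [1,2] "quickly" : NP
    [2,3] "the" : PP\NP

[0,1] S/PP  lex  "built"
[1,2] NP  lex  "quickly"
[2,3] PP\NP  lex  "the"
[1,3] PP  <  k=2
[0,3] S  >  k=1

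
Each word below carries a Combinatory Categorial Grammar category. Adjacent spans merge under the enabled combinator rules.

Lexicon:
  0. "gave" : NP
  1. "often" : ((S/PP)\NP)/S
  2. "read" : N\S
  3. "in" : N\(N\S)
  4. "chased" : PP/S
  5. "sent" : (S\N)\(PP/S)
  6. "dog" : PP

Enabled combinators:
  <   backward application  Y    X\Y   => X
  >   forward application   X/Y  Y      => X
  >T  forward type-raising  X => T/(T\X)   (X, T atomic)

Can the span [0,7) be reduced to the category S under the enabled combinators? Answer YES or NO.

YES

[0,7] S   >
  [0,6] S/PP   <
    [0,1] "gave" : NP
    [1,6] (S/PP)\NP   >
      [1,2] "often" : ((S/PP)\NP)/S
      [2,6] S   <
        [2,4] N   <
          [2,3] "read" : N\S
          [3,4] "in" : N\(N\S)
        [4,6] S\N   <
          [4,5] "chased" : PP/S
          [5,6] "sent" : (S\N)\(PP/S)
  [6,7] "dog" : PP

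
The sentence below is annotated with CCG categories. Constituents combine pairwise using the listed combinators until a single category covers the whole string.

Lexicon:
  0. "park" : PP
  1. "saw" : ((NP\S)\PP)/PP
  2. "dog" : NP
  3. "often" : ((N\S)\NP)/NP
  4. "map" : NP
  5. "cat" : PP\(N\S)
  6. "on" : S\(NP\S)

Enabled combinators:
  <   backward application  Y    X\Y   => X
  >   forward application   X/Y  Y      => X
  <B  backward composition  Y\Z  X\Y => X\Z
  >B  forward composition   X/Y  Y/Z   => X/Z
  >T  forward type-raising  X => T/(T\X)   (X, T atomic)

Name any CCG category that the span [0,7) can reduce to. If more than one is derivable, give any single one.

S

[0,7] S   <
  [0,1] "park" : PP
  [1,7] S\PP   <B
    [1,6] (NP\S)\PP   >
      [1,2] "saw" : ((NP\S)\PP)/PP
      [2,6] PP   <
        [2,5] N\S   <
          [2,3] "dog" : NP
          [3,5] (N\S)\NP   >
            [3,4] "often" : ((N\S)\NP)/NP
            [4,5] "map" : NP
        [5,6] "cat" : PP\(N\S)
    [6,7] "on" : S\(NP\S)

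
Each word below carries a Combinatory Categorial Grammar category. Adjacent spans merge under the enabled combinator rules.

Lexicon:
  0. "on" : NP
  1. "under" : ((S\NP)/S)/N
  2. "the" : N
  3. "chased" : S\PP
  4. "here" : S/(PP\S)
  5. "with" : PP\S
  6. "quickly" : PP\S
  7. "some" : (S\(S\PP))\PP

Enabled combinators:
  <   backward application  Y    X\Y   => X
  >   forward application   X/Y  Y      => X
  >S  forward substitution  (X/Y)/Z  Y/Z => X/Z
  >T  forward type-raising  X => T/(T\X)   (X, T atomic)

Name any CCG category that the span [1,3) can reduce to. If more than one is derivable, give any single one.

(S\NP)/S

[0,8] S   <
  [0,1] "on" : NP
  [1,8] S\NP   >
    [1,3] (S\NP)/S   >
      [1,2] "under" : ((S\NP)/S)/N
      [2,3] "the" : N
    [3,8] S   <
      [3,4] "chased" : S\PP
      [4,8] S\(S\PP)   <
        [4,7] PP   <
          [4,6] S   >
            [4,5] "here" : S/(PP\S)
            [5,6] "with" : PP\S
          [6,7] "quickly" : PP\S
        [7,8] "some" : (S\(S\PP))\PP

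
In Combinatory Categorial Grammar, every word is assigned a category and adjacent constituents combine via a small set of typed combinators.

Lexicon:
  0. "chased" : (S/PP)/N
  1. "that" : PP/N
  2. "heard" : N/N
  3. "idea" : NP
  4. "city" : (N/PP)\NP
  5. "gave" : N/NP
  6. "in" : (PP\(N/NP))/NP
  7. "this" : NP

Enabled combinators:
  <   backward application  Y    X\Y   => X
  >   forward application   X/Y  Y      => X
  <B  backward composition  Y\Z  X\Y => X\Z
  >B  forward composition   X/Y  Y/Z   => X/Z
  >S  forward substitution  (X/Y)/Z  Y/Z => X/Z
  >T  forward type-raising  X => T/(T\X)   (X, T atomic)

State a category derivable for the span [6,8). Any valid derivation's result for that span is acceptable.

PP\(N/NP)

[0,8] S   >
  [0,5] S/PP   >B
    [0,2] S/N   >S
      [0,1] "chased" : (S/PP)/N
      [1,2] "that" : PP/N
    [2,5] N/PP   >B
      [2,3] "heard" : N/N
      [3,5] N/PP   <
        [3,4] "idea" : NP
        [4,5] "city" : (N/PP)\NP
  [5,8] PP   <
    [5,6] "gave" : N/NP
    [6,8] PP\(N/NP)   >
      [6,7] "in" : (PP\(N/NP))/NP
      [7,8] "this" : NP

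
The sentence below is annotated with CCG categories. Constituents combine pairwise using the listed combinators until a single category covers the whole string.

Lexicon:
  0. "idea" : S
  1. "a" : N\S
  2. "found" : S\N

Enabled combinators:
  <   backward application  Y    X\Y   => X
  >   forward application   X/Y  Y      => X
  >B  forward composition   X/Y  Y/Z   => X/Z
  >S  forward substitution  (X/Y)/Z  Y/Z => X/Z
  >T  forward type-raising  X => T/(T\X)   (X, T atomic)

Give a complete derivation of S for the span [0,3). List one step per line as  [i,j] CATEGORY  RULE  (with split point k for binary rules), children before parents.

[0,3] S   <
  [0,2] N   <
    [0,1] "idea" : S
    [1,2] "a" : N\S
  [2,3] "found" : S\N

[0,1] S  lex  "idea"
[1,2] N\S  lex  "a"
[0,2] N  <  k=1
[2,3] S\N  lex  "found"
[0,3] S  <  k=2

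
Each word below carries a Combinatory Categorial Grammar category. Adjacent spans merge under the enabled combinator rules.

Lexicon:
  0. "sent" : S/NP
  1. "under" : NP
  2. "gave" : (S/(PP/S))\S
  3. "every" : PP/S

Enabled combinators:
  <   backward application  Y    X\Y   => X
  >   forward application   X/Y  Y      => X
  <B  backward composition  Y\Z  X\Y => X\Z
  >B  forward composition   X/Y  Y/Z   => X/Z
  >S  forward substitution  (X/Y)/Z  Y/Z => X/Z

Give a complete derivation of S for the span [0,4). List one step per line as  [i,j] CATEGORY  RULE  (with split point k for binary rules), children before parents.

[0,4] S   >
  [0,3] S/(PP/S)   <
    [0,2] S   >
      [0,1] "sent" : S/NP
      [1,2] "under" : NP
    [2,3] "gave" : (S/(PP/S))\S
  [3,4] "every" : PP/S

[0,1] S/NP  lex  "sent"
[1,2] NP  lex  "under"
[0,2] S  >  k=1
[2,3] (S/(PP/S))\S  lex  "gave"
[0,3] S/(PP/S)  <  k=2
[3,4] PP/S  lex  "every"
[0,4] S  >  k=3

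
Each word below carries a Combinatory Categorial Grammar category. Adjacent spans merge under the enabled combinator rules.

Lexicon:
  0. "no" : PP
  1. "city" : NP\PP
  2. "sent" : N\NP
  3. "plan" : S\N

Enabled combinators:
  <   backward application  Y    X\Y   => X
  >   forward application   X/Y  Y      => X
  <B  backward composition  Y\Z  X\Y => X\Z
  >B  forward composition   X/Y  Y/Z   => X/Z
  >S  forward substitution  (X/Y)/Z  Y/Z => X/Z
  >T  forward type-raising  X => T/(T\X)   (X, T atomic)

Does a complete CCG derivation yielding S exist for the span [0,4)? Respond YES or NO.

[0,4] S   <
  [0,2] NP   >
    [0,1] NP/(NP\PP)   >T
      [0,1] "no" : PP
    [1,2] "city" : NP\PP
  [2,4] S\NP   <B
    [2,3] "sent" : N\NP
    [3,4] "plan" : S\N

YES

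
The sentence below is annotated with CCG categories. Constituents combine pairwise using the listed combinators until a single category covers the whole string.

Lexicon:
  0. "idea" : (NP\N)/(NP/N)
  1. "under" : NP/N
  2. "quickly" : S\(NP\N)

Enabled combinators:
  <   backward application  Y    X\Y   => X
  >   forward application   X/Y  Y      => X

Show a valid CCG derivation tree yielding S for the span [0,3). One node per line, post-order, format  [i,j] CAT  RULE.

[0,1] (NP\N)/(NP/N)  lex  "idea"
[1,2] NP/N  lex  "under"
[0,2] NP\N  >  k=1
[2,3] S\(NP\N)  lex  "quickly"
[0,3] S  <  k=2

[0,3] S   <
  [0,2] NP\N   >
    [0,1] "idea" : (NP\N)/(NP/N)
    [1,2] "under" : NP/N
  [2,3] "quickly" : S\(NP\N)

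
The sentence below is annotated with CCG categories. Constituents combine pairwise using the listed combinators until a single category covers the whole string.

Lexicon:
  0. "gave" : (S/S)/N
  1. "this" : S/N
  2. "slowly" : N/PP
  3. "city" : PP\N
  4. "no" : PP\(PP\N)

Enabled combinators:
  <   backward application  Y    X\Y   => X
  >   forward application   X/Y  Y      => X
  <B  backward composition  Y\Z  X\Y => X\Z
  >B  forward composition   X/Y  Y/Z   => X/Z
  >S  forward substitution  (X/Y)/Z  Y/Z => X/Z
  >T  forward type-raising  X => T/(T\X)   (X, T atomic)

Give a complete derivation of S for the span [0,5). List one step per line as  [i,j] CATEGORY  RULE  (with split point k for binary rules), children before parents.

[0,5] S   >
  [0,3] S/PP   >B
    [0,2] S/N   >S
      [0,1] "gave" : (S/S)/N
      [1,2] "this" : S/N
    [2,3] "slowly" : N/PP
  [3,5] PP   <
    [3,4] "city" : PP\N
    [4,5] "no" : PP\(PP\N)

[0,1] (S/S)/N  lex  "gave"
[1,2] S/N  lex  "this"
[0,2] S/N  >S  k=1
[2,3] N/PP  lex  "slowly"
[0,3] S/PP  >B  k=2
[3,4] PP\N  lex  "city"
[4,5] PP\(PP\N)  lex  "no"
[3,5] PP  <  k=4
[0,5] S  >  k=3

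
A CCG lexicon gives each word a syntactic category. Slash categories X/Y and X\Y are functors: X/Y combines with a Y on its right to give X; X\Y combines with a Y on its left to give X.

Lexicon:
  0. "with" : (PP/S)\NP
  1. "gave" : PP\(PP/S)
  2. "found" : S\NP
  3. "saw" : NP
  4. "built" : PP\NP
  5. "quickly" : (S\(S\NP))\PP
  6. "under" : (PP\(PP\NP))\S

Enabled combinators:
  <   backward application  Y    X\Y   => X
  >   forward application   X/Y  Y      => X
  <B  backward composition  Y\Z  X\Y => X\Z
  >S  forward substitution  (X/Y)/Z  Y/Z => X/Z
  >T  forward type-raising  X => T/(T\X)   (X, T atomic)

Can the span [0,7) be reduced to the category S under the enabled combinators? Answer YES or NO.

(PP/S)\NP PP\(PP/S) S\NP NP PP\NP (S\(S\NP))\PP (PP\(PP\NP))\S
CKY chart[0,7] = {N/(N\PP), NP/(NP\PP), PP, PP/(PP\PP), S/(S\PP)}; S ∉ chart

NO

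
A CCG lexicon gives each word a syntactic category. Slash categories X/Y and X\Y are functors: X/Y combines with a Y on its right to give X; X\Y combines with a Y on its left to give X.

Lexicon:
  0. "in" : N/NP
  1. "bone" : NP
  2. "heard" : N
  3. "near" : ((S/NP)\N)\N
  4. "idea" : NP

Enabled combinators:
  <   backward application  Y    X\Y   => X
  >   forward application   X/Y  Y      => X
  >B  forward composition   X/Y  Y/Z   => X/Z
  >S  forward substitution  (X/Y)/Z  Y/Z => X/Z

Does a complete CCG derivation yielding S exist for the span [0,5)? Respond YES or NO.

[0,5] S   >
  [0,4] S/NP   <
    [0,2] N   >
      [0,1] "in" : N/NP
      [1,2] "bone" : NP
    [2,4] (S/NP)\N   <
      [2,3] "heard" : N
      [3,4] "near" : ((S/NP)\N)\N
  [4,5] "idea" : NP

YES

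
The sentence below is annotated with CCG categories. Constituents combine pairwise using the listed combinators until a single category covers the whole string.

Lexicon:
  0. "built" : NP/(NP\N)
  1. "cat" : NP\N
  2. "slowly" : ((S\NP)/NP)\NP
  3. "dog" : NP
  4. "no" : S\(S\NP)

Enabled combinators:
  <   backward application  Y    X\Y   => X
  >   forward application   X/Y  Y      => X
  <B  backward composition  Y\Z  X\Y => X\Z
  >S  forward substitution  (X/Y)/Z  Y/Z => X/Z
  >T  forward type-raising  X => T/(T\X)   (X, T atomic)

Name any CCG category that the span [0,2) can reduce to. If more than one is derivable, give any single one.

[0,5] S   <
  [0,4] S\NP   >
    [0,3] (S\NP)/NP   <
      [0,2] NP   >
        [0,1] "built" : NP/(NP\N)
        [1,2] "cat" : NP\N
      [2,3] "slowly" : ((S\NP)/NP)\NP
    [3,4] "dog" : NP
  [4,5] "no" : S\(S\NP)

NP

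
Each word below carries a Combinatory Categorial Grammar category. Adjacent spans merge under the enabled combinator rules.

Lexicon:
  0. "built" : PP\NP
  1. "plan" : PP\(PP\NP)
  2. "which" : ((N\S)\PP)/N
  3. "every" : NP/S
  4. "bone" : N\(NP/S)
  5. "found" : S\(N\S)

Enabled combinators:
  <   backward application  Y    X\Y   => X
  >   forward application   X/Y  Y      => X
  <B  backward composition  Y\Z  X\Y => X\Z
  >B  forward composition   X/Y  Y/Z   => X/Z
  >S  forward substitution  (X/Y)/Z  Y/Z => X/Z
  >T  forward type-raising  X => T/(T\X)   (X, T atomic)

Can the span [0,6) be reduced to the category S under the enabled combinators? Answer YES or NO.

YES

[0,6] S   <
  [0,5] N\S   <
    [0,2] PP   <
      [0,1] "built" : PP\NP
      [1,2] "plan" : PP\(PP\NP)
    [2,5] (N\S)\PP   >
      [2,3] "which" : ((N\S)\PP)/N
      [3,5] N   <
        [3,4] "every" : NP/S
        [4,5] "bone" : N\(NP/S)
  [5,6] "found" : S\(N\S)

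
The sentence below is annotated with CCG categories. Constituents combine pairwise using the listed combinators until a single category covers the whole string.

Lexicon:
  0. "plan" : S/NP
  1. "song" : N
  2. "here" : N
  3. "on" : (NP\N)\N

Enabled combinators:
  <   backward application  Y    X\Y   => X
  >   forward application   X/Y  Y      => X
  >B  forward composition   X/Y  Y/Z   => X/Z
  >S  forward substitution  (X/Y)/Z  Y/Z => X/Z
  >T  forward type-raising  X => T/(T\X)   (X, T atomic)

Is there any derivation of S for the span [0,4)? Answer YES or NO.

[0,4] S   >
  [0,1] "plan" : S/NP
  [1,4] NP   <
    [1,2] "song" : N
    [2,4] NP\N   <
      [2,3] "here" : N
      [3,4] "on" : (NP\N)\N

YES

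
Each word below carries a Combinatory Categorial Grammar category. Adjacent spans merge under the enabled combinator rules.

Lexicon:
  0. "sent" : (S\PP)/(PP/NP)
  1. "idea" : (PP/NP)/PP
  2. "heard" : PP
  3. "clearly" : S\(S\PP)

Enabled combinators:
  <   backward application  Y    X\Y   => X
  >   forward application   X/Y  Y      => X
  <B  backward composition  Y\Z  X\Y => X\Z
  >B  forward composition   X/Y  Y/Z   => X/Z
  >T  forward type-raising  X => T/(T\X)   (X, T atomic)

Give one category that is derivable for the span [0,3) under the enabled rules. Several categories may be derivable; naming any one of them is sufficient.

[0,4] S   <
  [0,3] S\PP   >
    [0,1] "sent" : (S\PP)/(PP/NP)
    [1,3] PP/NP   >
      [1,2] "idea" : (PP/NP)/PP
      [2,3] "heard" : PP
  [3,4] "clearly" : S\(S\PP)

S\PP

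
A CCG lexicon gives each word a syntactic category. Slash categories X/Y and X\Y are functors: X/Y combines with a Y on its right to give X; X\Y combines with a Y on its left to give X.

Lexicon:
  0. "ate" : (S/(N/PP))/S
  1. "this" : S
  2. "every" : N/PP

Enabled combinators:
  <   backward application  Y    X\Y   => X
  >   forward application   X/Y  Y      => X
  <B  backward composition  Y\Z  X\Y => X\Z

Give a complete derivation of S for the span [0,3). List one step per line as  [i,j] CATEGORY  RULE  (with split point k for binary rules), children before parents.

[0,3] S   >
  [0,2] S/(N/PP)   >
    [0,1] "ate" : (S/(N/PP))/S
    [1,2] "this" : S
  [2,3] "every" : N/PP

[0,1] (S/(N/PP))/S  lex  "ate"
[1,2] S  lex  "this"
[0,2] S/(N/PP)  >  k=1
[2,3] N/PP  lex  "every"
[0,3] S  >  k=2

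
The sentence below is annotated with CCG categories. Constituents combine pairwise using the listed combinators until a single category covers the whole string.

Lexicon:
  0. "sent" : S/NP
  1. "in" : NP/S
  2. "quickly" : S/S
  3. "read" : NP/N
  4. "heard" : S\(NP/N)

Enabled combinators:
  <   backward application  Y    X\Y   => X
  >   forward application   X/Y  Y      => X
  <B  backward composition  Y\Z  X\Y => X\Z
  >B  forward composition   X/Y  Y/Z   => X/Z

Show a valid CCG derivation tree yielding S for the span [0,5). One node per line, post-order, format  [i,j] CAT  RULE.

[0,5] S   >
  [0,1] "sent" : S/NP
  [1,5] NP   >
    [1,3] NP/S   >B
      [1,2] "in" : NP/S
      [2,3] "quickly" : S/S
    [3,5] S   <
      [3,4] "read" : NP/N
      [4,5] "heard" : S\(NP/N)

[0,1] S/NP  lex  "sent"
[1,2] NP/S  lex  "in"
[2,3] S/S  lex  "quickly"
[1,3] NP/S  >B  k=2
[3,4] NP/N  lex  "read"
[4,5] S\(NP/N)  lex  "heard"
[3,5] S  <  k=4
[1,5] NP  >  k=3
[0,5] S  >  k=1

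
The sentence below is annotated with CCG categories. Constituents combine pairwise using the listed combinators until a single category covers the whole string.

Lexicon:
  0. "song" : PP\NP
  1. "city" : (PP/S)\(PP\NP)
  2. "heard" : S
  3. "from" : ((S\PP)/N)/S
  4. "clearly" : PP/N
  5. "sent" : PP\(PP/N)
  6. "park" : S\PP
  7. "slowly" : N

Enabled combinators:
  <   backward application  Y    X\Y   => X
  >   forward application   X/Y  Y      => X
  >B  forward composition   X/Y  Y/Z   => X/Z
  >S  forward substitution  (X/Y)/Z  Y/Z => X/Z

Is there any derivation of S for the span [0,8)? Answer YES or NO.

[0,8] S   <
  [0,3] PP   >
    [0,2] PP/S   <
      [0,1] "song" : PP\NP
      [1,2] "city" : (PP/S)\(PP\NP)
    [2,3] "heard" : S
  [3,8] S\PP   >
    [3,7] (S\PP)/N   >
      [3,4] "from" : ((S\PP)/N)/S
      [4,7] S   <
        [4,6] PP   <
          [4,5] "clearly" : PP/N
          [5,6] "sent" : PP\(PP/N)
        [6,7] "park" : S\PP
    [7,8] "slowly" : N

YES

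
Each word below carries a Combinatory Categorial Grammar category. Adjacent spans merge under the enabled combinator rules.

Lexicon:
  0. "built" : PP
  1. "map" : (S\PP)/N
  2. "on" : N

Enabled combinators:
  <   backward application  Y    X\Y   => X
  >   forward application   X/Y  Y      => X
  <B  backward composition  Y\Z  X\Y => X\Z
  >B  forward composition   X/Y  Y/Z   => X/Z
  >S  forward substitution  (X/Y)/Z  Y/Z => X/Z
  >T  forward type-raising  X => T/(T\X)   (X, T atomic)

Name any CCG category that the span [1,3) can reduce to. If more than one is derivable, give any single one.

S\PP

[0,3] S   <
  [0,1] "built" : PP
  [1,3] S\PP   >
    [1,2] "map" : (S\PP)/N
    [2,3] "on" : N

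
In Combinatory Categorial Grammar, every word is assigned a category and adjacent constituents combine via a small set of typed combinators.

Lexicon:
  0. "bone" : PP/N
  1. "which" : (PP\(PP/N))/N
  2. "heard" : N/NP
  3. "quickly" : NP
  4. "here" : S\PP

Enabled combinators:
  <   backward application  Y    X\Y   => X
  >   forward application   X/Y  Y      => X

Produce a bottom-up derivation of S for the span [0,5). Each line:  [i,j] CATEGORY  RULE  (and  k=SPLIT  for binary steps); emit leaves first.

[0,1] PP/N  lex  "bone"
[1,2] (PP\(PP/N))/N  lex  "which"
[2,3] N/NP  lex  "heard"
[3,4] NP  lex  "quickly"
[2,4] N  >  k=3
[1,4] PP\(PP/N)  >  k=2
[0,4] PP  <  k=1
[4,5] S\PP  lex  "here"
[0,5] S  <  k=4

[0,5] S   <
  [0,4] PP   <
    [0,1] "bone" : PP/N
    [1,4] PP\(PP/N)   >
      [1,2] "which" : (PP\(PP/N))/N
      [2,4] N   >
        [2,3] "heard" : N/NP
        [3,4] "quickly" : NP
  [4,5] "here" : S\PP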